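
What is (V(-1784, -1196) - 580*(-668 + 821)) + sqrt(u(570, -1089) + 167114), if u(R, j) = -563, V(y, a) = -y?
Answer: -86956 + 7*sqrt(3399) ≈ -86548.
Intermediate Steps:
(V(-1784, -1196) - 580*(-668 + 821)) + sqrt(u(570, -1089) + 167114) = (-1*(-1784) - 580*(-668 + 821)) + sqrt(-563 + 167114) = (1784 - 580*153) + sqrt(166551) = (1784 - 88740) + 7*sqrt(3399) = -86956 + 7*sqrt(3399)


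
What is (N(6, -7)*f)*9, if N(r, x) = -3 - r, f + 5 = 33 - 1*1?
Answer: -2187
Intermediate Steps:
f = 27 (f = -5 + (33 - 1*1) = -5 + (33 - 1) = -5 + 32 = 27)
(N(6, -7)*f)*9 = ((-3 - 1*6)*27)*9 = ((-3 - 6)*27)*9 = -9*27*9 = -243*9 = -2187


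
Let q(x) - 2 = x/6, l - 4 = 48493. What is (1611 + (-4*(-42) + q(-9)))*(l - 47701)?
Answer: 1416482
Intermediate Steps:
l = 48497 (l = 4 + 48493 = 48497)
q(x) = 2 + x/6
(1611 + (-4*(-42) + q(-9)))*(l - 47701) = (1611 + (-4*(-42) + (2 + (1/6)*(-9))))*(48497 - 47701) = (1611 + (168 + (2 - 3/2)))*796 = (1611 + (168 + 1/2))*796 = (1611 + 337/2)*796 = (3559/2)*796 = 1416482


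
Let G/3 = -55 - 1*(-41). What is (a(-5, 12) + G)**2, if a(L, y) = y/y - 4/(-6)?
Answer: 14641/9 ≈ 1626.8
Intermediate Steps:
a(L, y) = 5/3 (a(L, y) = 1 - 4*(-1/6) = 1 + 2/3 = 5/3)
G = -42 (G = 3*(-55 - 1*(-41)) = 3*(-55 + 41) = 3*(-14) = -42)
(a(-5, 12) + G)**2 = (5/3 - 42)**2 = (-121/3)**2 = 14641/9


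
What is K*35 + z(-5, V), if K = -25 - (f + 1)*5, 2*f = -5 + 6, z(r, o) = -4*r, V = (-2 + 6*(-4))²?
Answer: -2235/2 ≈ -1117.5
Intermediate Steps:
V = 676 (V = (-2 - 24)² = (-26)² = 676)
f = ½ (f = (-5 + 6)/2 = (½)*1 = ½ ≈ 0.50000)
K = -65/2 (K = -25 - (½ + 1)*5 = -25 - 3*5/2 = -25 - 1*15/2 = -25 - 15/2 = -65/2 ≈ -32.500)
K*35 + z(-5, V) = -65/2*35 - 4*(-5) = -2275/2 + 20 = -2235/2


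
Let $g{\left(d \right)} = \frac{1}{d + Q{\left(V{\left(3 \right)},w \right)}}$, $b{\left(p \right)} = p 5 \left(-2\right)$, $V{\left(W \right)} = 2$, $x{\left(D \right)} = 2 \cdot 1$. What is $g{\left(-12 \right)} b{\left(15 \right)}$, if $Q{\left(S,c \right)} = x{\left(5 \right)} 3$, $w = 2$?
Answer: $25$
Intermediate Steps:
$x{\left(D \right)} = 2$
$Q{\left(S,c \right)} = 6$ ($Q{\left(S,c \right)} = 2 \cdot 3 = 6$)
$b{\left(p \right)} = - 10 p$ ($b{\left(p \right)} = 5 p \left(-2\right) = - 10 p$)
$g{\left(d \right)} = \frac{1}{6 + d}$ ($g{\left(d \right)} = \frac{1}{d + 6} = \frac{1}{6 + d}$)
$g{\left(-12 \right)} b{\left(15 \right)} = \frac{\left(-10\right) 15}{6 - 12} = \frac{1}{-6} \left(-150\right) = \left(- \frac{1}{6}\right) \left(-150\right) = 25$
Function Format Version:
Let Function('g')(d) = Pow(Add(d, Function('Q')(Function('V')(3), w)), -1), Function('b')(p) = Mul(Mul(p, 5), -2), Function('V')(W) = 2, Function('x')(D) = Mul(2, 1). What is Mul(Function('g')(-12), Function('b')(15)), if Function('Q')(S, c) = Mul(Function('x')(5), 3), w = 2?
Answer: 25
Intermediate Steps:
Function('x')(D) = 2
Function('Q')(S, c) = 6 (Function('Q')(S, c) = Mul(2, 3) = 6)
Function('b')(p) = Mul(-10, p) (Function('b')(p) = Mul(Mul(5, p), -2) = Mul(-10, p))
Function('g')(d) = Pow(Add(6, d), -1) (Function('g')(d) = Pow(Add(d, 6), -1) = Pow(Add(6, d), -1))
Mul(Function('g')(-12), Function('b')(15)) = Mul(Pow(Add(6, -12), -1), Mul(-10, 15)) = Mul(Pow(-6, -1), -150) = Mul(Rational(-1, 6), -150) = 25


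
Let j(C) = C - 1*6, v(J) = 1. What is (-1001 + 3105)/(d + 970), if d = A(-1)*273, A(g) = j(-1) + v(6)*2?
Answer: -2104/395 ≈ -5.3266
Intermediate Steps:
j(C) = -6 + C (j(C) = C - 6 = -6 + C)
A(g) = -5 (A(g) = (-6 - 1) + 1*2 = -7 + 2 = -5)
d = -1365 (d = -5*273 = -1365)
(-1001 + 3105)/(d + 970) = (-1001 + 3105)/(-1365 + 970) = 2104/(-395) = 2104*(-1/395) = -2104/395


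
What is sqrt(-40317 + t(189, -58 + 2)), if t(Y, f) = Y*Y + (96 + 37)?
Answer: I*sqrt(4463) ≈ 66.806*I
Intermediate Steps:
t(Y, f) = 133 + Y**2 (t(Y, f) = Y**2 + 133 = 133 + Y**2)
sqrt(-40317 + t(189, -58 + 2)) = sqrt(-40317 + (133 + 189**2)) = sqrt(-40317 + (133 + 35721)) = sqrt(-40317 + 35854) = sqrt(-4463) = I*sqrt(4463)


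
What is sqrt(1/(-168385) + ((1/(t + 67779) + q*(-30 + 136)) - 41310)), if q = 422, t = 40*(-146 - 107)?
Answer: 4*sqrt(411438528876621844185)/1386987245 ≈ 58.498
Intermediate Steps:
t = -10120 (t = 40*(-253) = -10120)
sqrt(1/(-168385) + ((1/(t + 67779) + q*(-30 + 136)) - 41310)) = sqrt(1/(-168385) + ((1/(-10120 + 67779) + 422*(-30 + 136)) - 41310)) = sqrt(-1/168385 + ((1/57659 + 422*106) - 41310)) = sqrt(-1/168385 + ((1/57659 + 44732) - 41310)) = sqrt(-1/168385 + (2579202389/57659 - 41310)) = sqrt(-1/168385 + 197309099/57659) = sqrt(4746270368208/1386987245) = 4*sqrt(411438528876621844185)/1386987245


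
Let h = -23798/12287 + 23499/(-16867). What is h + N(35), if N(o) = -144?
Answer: -30533388455/207244829 ≈ -147.33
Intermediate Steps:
h = -690133079/207244829 (h = -23798*1/12287 + 23499*(-1/16867) = -23798/12287 - 23499/16867 = -690133079/207244829 ≈ -3.3300)
h + N(35) = -690133079/207244829 - 144 = -30533388455/207244829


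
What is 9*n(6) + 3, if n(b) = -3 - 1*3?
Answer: -51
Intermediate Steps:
n(b) = -6 (n(b) = -3 - 3 = -6)
9*n(6) + 3 = 9*(-6) + 3 = -54 + 3 = -51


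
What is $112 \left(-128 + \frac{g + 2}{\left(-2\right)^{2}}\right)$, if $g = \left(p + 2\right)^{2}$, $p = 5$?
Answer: $-12908$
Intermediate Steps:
$g = 49$ ($g = \left(5 + 2\right)^{2} = 7^{2} = 49$)
$112 \left(-128 + \frac{g + 2}{\left(-2\right)^{2}}\right) = 112 \left(-128 + \frac{49 + 2}{\left(-2\right)^{2}}\right) = 112 \left(-128 + \frac{1}{4} \cdot 51\right) = 112 \left(-128 + \frac{51}{4}\right) = 112 \left(- \frac{461}{4}\right) = -12908$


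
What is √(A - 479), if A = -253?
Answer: 2*I*√183 ≈ 27.056*I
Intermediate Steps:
√(A - 479) = √(-253 - 479) = √(-732) = 2*I*√183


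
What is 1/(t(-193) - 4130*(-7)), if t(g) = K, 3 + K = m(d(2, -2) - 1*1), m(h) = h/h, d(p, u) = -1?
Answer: 1/28908 ≈ 3.4593e-5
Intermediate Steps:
m(h) = 1
K = -2 (K = -3 + 1 = -2)
t(g) = -2
1/(t(-193) - 4130*(-7)) = 1/(-2 - 4130*(-7)) = 1/(-2 + 28910) = 1/28908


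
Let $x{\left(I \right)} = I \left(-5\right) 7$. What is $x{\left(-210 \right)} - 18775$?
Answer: $-11425$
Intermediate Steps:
$x{\left(I \right)} = - 35 I$ ($x{\left(I \right)} = - 5 I 7 = - 35 I$)
$x{\left(-210 \right)} - 18775 = \left(-35\right) \left(-210\right) - 18775 = 7350 - 18775 = -11425$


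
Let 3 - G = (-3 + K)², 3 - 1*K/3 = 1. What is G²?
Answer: 36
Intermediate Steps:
K = 6 (K = 9 - 3*1 = 9 - 3 = 6)
G = -6 (G = 3 - (-3 + 6)² = 3 - 1*3² = 3 - 1*9 = 3 - 9 = -6)
G² = (-6)² = 36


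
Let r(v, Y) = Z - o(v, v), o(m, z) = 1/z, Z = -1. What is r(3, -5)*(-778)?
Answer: 3112/3 ≈ 1037.3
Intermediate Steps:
r(v, Y) = -1 - 1/v
r(3, -5)*(-778) = ((-1 - 1*3)/3)*(-778) = ((-1 - 3)/3)*(-778) = ((⅓)*(-4))*(-778) = -4/3*(-778) = 3112/3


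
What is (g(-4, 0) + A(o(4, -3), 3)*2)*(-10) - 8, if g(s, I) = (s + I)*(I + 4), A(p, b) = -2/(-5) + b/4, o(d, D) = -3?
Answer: 129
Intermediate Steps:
A(p, b) = ⅖ + b/4 (A(p, b) = -2*(-⅕) + b*(¼) = ⅖ + b/4)
g(s, I) = (4 + I)*(I + s) (g(s, I) = (I + s)*(4 + I) = (4 + I)*(I + s))
(g(-4, 0) + A(o(4, -3), 3)*2)*(-10) - 8 = ((0² + 4*0 + 4*(-4) + 0*(-4)) + (⅖ + (¼)*3)*2)*(-10) - 8 = ((0 + 0 - 16 + 0) + (⅖ + ¾)*2)*(-10) - 8 = (-16 + (23/20)*2)*(-10) - 8 = (-16 + 23/10)*(-10) - 8 = -137/10*(-10) - 8 = 137 - 8 = 129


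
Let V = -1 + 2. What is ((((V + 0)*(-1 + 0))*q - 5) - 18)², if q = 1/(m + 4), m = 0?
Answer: 8649/16 ≈ 540.56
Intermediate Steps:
q = ¼ (q = 1/(0 + 4) = 1/4 = ¼ ≈ 0.25000)
V = 1
((((V + 0)*(-1 + 0))*q - 5) - 18)² = ((((1 + 0)*(-1 + 0))*(¼) - 5) - 18)² = (((1*(-1))*(¼) - 5) - 18)² = ((-1*¼ - 5) - 18)² = ((-¼ - 5) - 18)² = (-21/4 - 18)² = (-93/4)² = 8649/16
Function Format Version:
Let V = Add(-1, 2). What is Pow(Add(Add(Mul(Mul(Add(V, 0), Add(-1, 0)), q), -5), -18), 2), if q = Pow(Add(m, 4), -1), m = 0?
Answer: Rational(8649, 16) ≈ 540.56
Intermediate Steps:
q = Rational(1, 4) (q = Pow(Add(0, 4), -1) = Pow(4, -1) = Rational(1, 4) ≈ 0.25000)
V = 1
Pow(Add(Add(Mul(Mul(Add(V, 0), Add(-1, 0)), q), -5), -18), 2) = Pow(Add(Add(Mul(Mul(Add(1, 0), Add(-1, 0)), Rational(1, 4)), -5), -18), 2) = Pow(Add(Add(Mul(Mul(1, -1), Rational(1, 4)), -5), -18), 2) = Pow(Add(Add(Mul(-1, Rational(1, 4)), -5), -18), 2) = Pow(Add(Add(Rational(-1, 4), -5), -18), 2) = Pow(Add(Rational(-21, 4), -18), 2) = Pow(Rational(-93, 4), 2) = Rational(8649, 16)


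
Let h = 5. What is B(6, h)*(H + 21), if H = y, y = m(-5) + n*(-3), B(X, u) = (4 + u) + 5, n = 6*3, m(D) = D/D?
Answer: -448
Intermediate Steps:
m(D) = 1
n = 18
B(X, u) = 9 + u
y = -53 (y = 1 + 18*(-3) = 1 - 54 = -53)
H = -53
B(6, h)*(H + 21) = (9 + 5)*(-53 + 21) = 14*(-32) = -448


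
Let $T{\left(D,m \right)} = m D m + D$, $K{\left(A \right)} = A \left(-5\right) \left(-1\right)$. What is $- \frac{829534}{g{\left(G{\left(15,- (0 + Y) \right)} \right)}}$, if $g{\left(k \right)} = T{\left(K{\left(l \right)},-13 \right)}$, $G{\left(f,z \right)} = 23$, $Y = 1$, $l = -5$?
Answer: $\frac{414767}{2125} \approx 195.18$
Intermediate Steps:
$K{\left(A \right)} = 5 A$ ($K{\left(A \right)} = - 5 A \left(-1\right) = 5 A$)
$T{\left(D,m \right)} = D + D m^{2}$ ($T{\left(D,m \right)} = D m m + D = D m^{2} + D = D + D m^{2}$)
$g{\left(k \right)} = -4250$ ($g{\left(k \right)} = 5 \left(-5\right) \left(1 + \left(-13\right)^{2}\right) = - 25 \left(1 + 169\right) = \left(-25\right) 170 = -4250$)
$- \frac{829534}{g{\left(G{\left(15,- (0 + Y) \right)} \right)}} = - \frac{829534}{-4250} = \left(-829534\right) \left(- \frac{1}{4250}\right) = \frac{414767}{2125}$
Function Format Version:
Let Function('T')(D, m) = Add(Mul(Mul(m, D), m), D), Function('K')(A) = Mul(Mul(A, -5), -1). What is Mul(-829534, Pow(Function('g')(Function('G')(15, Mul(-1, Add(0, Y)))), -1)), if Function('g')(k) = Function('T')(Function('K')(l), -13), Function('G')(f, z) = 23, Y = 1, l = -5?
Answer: Rational(414767, 2125) ≈ 195.18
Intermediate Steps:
Function('K')(A) = Mul(5, A) (Function('K')(A) = Mul(Mul(-5, A), -1) = Mul(5, A))
Function('T')(D, m) = Add(D, Mul(D, Pow(m, 2))) (Function('T')(D, m) = Add(Mul(Mul(D, m), m), D) = Add(Mul(D, Pow(m, 2)), D) = Add(D, Mul(D, Pow(m, 2))))
Function('g')(k) = -4250 (Function('g')(k) = Mul(Mul(5, -5), Add(1, Pow(-13, 2))) = Mul(-25, Add(1, 169)) = Mul(-25, 170) = -4250)
Mul(-829534, Pow(Function('g')(Function('G')(15, Mul(-1, Add(0, Y)))), -1)) = Mul(-829534, Pow(-4250, -1)) = Mul(-829534, Rational(-1, 4250)) = Rational(414767, 2125)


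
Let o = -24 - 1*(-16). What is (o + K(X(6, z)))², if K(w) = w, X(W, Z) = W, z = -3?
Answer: 4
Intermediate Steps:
o = -8 (o = -24 + 16 = -8)
(o + K(X(6, z)))² = (-8 + 6)² = (-2)² = 4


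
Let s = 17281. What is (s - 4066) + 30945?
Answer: 44160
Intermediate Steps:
(s - 4066) + 30945 = (17281 - 4066) + 30945 = 13215 + 30945 = 44160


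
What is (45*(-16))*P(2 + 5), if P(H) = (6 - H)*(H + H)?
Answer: 10080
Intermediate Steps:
P(H) = 2*H*(6 - H) (P(H) = (6 - H)*(2*H) = 2*H*(6 - H))
(45*(-16))*P(2 + 5) = (45*(-16))*(2*(2 + 5)*(6 - (2 + 5))) = -1440*7*(6 - 1*7) = -1440*7*(6 - 7) = -1440*7*(-1) = -720*(-14) = 10080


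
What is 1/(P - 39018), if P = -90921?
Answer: -1/129939 ≈ -7.6959e-6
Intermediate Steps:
1/(P - 39018) = 1/(-90921 - 39018) = 1/(-129939) = -1/129939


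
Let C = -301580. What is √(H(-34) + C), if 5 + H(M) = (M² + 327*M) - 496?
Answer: I*√312043 ≈ 558.61*I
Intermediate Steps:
H(M) = -501 + M² + 327*M (H(M) = -5 + ((M² + 327*M) - 496) = -5 + (-496 + M² + 327*M) = -501 + M² + 327*M)
√(H(-34) + C) = √((-501 + (-34)² + 327*(-34)) - 301580) = √((-501 + 1156 - 11118) - 301580) = √(-10463 - 301580) = √(-312043) = I*√312043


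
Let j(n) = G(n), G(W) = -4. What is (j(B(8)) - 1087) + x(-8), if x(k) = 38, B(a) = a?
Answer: -1053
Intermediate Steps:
j(n) = -4
(j(B(8)) - 1087) + x(-8) = (-4 - 1087) + 38 = -1091 + 38 = -1053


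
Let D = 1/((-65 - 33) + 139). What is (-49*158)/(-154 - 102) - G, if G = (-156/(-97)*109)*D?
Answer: 13218455/509056 ≈ 25.967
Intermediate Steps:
D = 1/41 (D = 1/(-98 + 139) = 1/41 ≈ 0.024390)
G = 17004/3977 (G = (-156/(-97)*109)*(1/41) = (-156*(-1/97)*109)*(1/41) = ((156/97)*109)*(1/41) = (17004/97)*(1/41) = 17004/3977 ≈ 4.2756)
(-49*158)/(-154 - 102) - G = (-49*158)/(-154 - 102) - 1*17004/3977 = -7742/(-256) - 17004/3977 = -7742*(-1/256) - 17004/3977 = 3871/128 - 17004/3977 = 13218455/509056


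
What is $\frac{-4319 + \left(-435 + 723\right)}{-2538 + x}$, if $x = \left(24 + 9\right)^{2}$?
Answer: $\frac{4031}{1449} \approx 2.7819$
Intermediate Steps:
$x = 1089$ ($x = 33^{2} = 1089$)
$\frac{-4319 + \left(-435 + 723\right)}{-2538 + x} = \frac{-4319 + \left(-435 + 723\right)}{-2538 + 1089} = \frac{-4319 + 288}{-1449} = \left(-4031\right) \left(- \frac{1}{1449}\right) = \frac{4031}{1449}$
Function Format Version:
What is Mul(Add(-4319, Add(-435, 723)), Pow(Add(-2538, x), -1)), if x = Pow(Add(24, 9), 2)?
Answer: Rational(4031, 1449) ≈ 2.7819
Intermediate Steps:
x = 1089 (x = Pow(33, 2) = 1089)
Mul(Add(-4319, Add(-435, 723)), Pow(Add(-2538, x), -1)) = Mul(Add(-4319, Add(-435, 723)), Pow(Add(-2538, 1089), -1)) = Mul(Add(-4319, 288), Pow(-1449, -1)) = Mul(-4031, Rational(-1, 1449)) = Rational(4031, 1449)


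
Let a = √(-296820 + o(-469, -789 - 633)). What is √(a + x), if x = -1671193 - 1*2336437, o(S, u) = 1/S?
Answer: √(-881522302430 + 469*I*√65288824489)/469 ≈ 0.13607 + 2001.9*I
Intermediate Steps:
x = -4007630 (x = -1671193 - 2336437 = -4007630)
a = I*√65288824489/469 (a = √(-296820 + 1/(-469)) = √(-296820 - 1/469) = √(-139208581/469) = I*√65288824489/469 ≈ 544.81*I)
√(a + x) = √(I*√65288824489/469 - 4007630) = √(-4007630 + I*√65288824489/469)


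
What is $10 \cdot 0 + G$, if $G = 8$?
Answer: $8$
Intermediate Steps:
$10 \cdot 0 + G = 10 \cdot 0 + 8 = 0 + 8 = 8$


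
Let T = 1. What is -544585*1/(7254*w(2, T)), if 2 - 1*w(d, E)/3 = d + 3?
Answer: 544585/65286 ≈ 8.3415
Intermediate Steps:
w(d, E) = -3 - 3*d (w(d, E) = 6 - 3*(d + 3) = 6 - 3*(3 + d) = 6 + (-9 - 3*d) = -3 - 3*d)
-544585*1/(7254*w(2, T)) = -544585*1/(7254*(-3 - 3*2)) = -544585*1/(7254*(-3 - 6)) = -544585/(-9*78*93) = -544585/((-702*93)) = -544585/(-65286) = -544585*(-1/65286) = 544585/65286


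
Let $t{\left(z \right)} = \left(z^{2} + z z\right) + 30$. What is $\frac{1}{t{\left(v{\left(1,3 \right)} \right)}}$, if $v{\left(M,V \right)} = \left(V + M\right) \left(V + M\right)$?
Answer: $\frac{1}{542} \approx 0.001845$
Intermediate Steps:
$v{\left(M,V \right)} = \left(M + V\right)^{2}$ ($v{\left(M,V \right)} = \left(M + V\right) \left(M + V\right) = \left(M + V\right)^{2}$)
$t{\left(z \right)} = 30 + 2 z^{2}$ ($t{\left(z \right)} = \left(z^{2} + z^{2}\right) + 30 = 2 z^{2} + 30 = 30 + 2 z^{2}$)
$\frac{1}{t{\left(v{\left(1,3 \right)} \right)}} = \frac{1}{30 + 2 \left(\left(1 + 3\right)^{2}\right)^{2}} = \frac{1}{30 + 2 \left(4^{2}\right)^{2}} = \frac{1}{30 + 2 \cdot 16^{2}} = \frac{1}{30 + 2 \cdot 256} = \frac{1}{30 + 512} = \frac{1}{542}$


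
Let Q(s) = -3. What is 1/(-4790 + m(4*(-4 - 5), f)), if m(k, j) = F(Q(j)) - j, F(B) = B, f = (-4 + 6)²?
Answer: -1/4797 ≈ -0.00020846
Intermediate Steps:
f = 4 (f = 2² = 4)
m(k, j) = -3 - j
1/(-4790 + m(4*(-4 - 5), f)) = 1/(-4790 + (-3 - 1*4)) = 1/(-4790 + (-3 - 4)) = 1/(-4790 - 7) = 1/(-4797) = -1/4797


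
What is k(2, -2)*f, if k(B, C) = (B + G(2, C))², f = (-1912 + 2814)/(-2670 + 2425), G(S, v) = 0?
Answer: -3608/245 ≈ -14.727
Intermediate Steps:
f = -902/245 (f = 902/(-245) = 902*(-1/245) = -902/245 ≈ -3.6816)
k(B, C) = B² (k(B, C) = (B + 0)² = B²)
k(2, -2)*f = 2²*(-902/245) = 4*(-902/245) = -3608/245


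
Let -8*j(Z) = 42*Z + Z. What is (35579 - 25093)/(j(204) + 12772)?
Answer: 20972/23351 ≈ 0.89812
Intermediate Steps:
j(Z) = -43*Z/8 (j(Z) = -(42*Z + Z)/8 = -43*Z/8)
(35579 - 25093)/(j(204) + 12772) = (35579 - 25093)/(-43/8*204 + 12772) = 10486/(-2193/2 + 12772) = 10486/(23351/2) = 10486*(2/23351) = 20972/23351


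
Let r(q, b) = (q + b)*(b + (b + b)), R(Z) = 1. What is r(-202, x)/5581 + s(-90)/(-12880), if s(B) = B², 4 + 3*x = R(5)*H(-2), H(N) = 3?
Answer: -6390007/10782492 ≈ -0.59263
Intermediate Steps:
x = -⅓ (x = -4/3 + (1*3)/3 = -4/3 + (⅓)*3 = -4/3 + 1 = -⅓ ≈ -0.33333)
r(q, b) = 3*b*(b + q) (r(q, b) = (b + q)*(b + 2*b) = (b + q)*(3*b) = 3*b*(b + q))
r(-202, x)/5581 + s(-90)/(-12880) = (3*(-⅓)*(-⅓ - 202))/5581 + (-90)²/(-12880) = (3*(-⅓)*(-607/3))*(1/5581) + 8100*(-1/12880) = (607/3)*(1/5581) - 405/644 = 607/16743 - 405/644 = -6390007/10782492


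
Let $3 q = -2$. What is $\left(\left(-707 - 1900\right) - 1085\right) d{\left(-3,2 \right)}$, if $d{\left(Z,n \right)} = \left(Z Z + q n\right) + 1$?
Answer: $- \frac{95992}{3} \approx -31997.0$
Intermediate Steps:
$q = - \frac{2}{3}$ ($q = \frac{1}{3} \left(-2\right) = - \frac{2}{3} \approx -0.66667$)
$d{\left(Z,n \right)} = 1 + Z^{2} - \frac{2 n}{3}$ ($d{\left(Z,n \right)} = \left(Z Z - \frac{2 n}{3}\right) + 1 = \left(Z^{2} - \frac{2 n}{3}\right) + 1 = 1 + Z^{2} - \frac{2 n}{3}$)
$\left(\left(-707 - 1900\right) - 1085\right) d{\left(-3,2 \right)} = \left(\left(-707 - 1900\right) - 1085\right) \left(1 + \left(-3\right)^{2} - \frac{4}{3}\right) = \left(-2607 - 1085\right) \left(1 + 9 - \frac{4}{3}\right) = \left(-3692\right) \frac{26}{3} = - \frac{95992}{3}$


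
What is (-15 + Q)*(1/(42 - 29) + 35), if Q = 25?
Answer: 4560/13 ≈ 350.77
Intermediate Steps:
(-15 + Q)*(1/(42 - 29) + 35) = (-15 + 25)*(1/(42 - 29) + 35) = 10*(1/13 + 35) = 10*(456/13) = 4560/13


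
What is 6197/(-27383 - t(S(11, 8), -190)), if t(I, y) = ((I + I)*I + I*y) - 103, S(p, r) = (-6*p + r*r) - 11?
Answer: -6197/30088 ≈ -0.20596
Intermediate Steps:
S(p, r) = -11 + r² - 6*p (S(p, r) = (-6*p + r²) - 11 = (r² - 6*p) - 11 = -11 + r² - 6*p)
t(I, y) = -103 + 2*I² + I*y (t(I, y) = ((2*I)*I + I*y) - 103 = (2*I² + I*y) - 103 = -103 + 2*I² + I*y)
6197/(-27383 - t(S(11, 8), -190)) = 6197/(-27383 - (-103 + 2*(-11 + 8² - 6*11)² + (-11 + 8² - 6*11)*(-190))) = 6197/(-27383 - (-103 + 2*(-11 + 64 - 66)² + (-11 + 64 - 66)*(-190))) = 6197/(-27383 - (-103 + 2*(-13)² - 13*(-190))) = 6197/(-27383 - (-103 + 2*169 + 2470)) = 6197/(-27383 - (-103 + 338 + 2470)) = 6197/(-27383 - 1*2705) = 6197/(-27383 - 2705) = 6197/(-30088) = 6197*(-1/30088) = -6197/30088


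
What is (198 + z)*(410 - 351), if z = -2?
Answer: 11564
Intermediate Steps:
(198 + z)*(410 - 351) = (198 - 2)*(410 - 351) = 196*59 = 11564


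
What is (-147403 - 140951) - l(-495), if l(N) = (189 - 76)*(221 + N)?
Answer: -257392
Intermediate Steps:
l(N) = 24973 + 113*N (l(N) = 113*(221 + N) = 24973 + 113*N)
(-147403 - 140951) - l(-495) = (-147403 - 140951) - (24973 + 113*(-495)) = -288354 - (24973 - 55935) = -288354 - 1*(-30962) = -288354 + 30962 = -257392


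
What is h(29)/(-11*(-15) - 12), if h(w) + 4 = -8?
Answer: -4/51 ≈ -0.078431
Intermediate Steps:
h(w) = -12 (h(w) = -4 - 8 = -12)
h(29)/(-11*(-15) - 12) = -12/(-11*(-15) - 12) = -12/(165 - 12) = -12/153 = -12*1/153 = -4/51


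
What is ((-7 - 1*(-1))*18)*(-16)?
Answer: 1728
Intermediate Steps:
((-7 - 1*(-1))*18)*(-16) = ((-7 + 1)*18)*(-16) = -6*18*(-16) = -108*(-16) = 1728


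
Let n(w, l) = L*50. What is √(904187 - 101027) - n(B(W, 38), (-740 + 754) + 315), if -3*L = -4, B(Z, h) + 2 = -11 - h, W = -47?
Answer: -200/3 + 6*√22310 ≈ 829.53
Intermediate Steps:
B(Z, h) = -13 - h (B(Z, h) = -2 + (-11 - h) = -13 - h)
L = 4/3 (L = -⅓*(-4) = 4/3 ≈ 1.3333)
n(w, l) = 200/3 (n(w, l) = (4/3)*50 = 200/3)
√(904187 - 101027) - n(B(W, 38), (-740 + 754) + 315) = √(904187 - 101027) - 1*200/3 = √803160 - 200/3 = 6*√22310 - 200/3 = -200/3 + 6*√22310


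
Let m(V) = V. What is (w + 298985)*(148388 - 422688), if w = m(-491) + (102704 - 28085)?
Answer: -102344895900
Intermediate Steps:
w = 74128 (w = -491 + (102704 - 28085) = -491 + 74619 = 74128)
(w + 298985)*(148388 - 422688) = (74128 + 298985)*(148388 - 422688) = 373113*(-274300) = -102344895900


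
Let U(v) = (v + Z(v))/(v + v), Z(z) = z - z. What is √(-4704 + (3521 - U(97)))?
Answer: 3*I*√526/2 ≈ 34.402*I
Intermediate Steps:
Z(z) = 0
U(v) = ½ (U(v) = (v + 0)/(v + v) = v/((2*v)) = v*(1/(2*v)) = ½)
√(-4704 + (3521 - U(97))) = √(-4704 + (3521 - 1*½)) = √(-4704 + (3521 - ½)) = √(-4704 + 7041/2) = √(-2367/2) = 3*I*√526/2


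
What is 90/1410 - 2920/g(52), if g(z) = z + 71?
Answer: -136871/5781 ≈ -23.676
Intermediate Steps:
g(z) = 71 + z
90/1410 - 2920/g(52) = 90/1410 - 2920/(71 + 52) = 90*(1/1410) - 2920/123 = 3/47 - 2920*1/123 = 3/47 - 2920/123 = -136871/5781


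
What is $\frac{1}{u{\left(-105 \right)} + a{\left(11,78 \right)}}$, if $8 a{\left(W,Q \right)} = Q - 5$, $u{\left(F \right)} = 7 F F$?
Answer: $\frac{8}{617473} \approx 1.2956 \cdot 10^{-5}$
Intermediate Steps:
$u{\left(F \right)} = 7 F^{2}$
$a{\left(W,Q \right)} = - \frac{5}{8} + \frac{Q}{8}$ ($a{\left(W,Q \right)} = \frac{Q - 5}{8} = \frac{-5 + Q}{8} = - \frac{5}{8} + \frac{Q}{8}$)
$\frac{1}{u{\left(-105 \right)} + a{\left(11,78 \right)}} = \frac{1}{7 \left(-105\right)^{2} + \left(- \frac{5}{8} + \frac{1}{8} \cdot 78\right)} = \frac{1}{7 \cdot 11025 + \left(- \frac{5}{8} + \frac{39}{4}\right)} = \frac{1}{77175 + \frac{73}{8}} = \frac{1}{\frac{617473}{8}} = \frac{8}{617473}$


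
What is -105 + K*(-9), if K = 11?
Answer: -204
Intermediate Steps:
-105 + K*(-9) = -105 + 11*(-9) = -105 - 99 = -204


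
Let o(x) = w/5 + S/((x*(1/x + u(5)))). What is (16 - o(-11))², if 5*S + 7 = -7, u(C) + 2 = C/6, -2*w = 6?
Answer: 48622729/172225 ≈ 282.32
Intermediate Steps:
w = -3 (w = -½*6 = -3)
u(C) = -2 + C/6
S = -14/5 (S = -7/5 + (⅕)*(-7) = -7/5 - 7/5 = -14/5 ≈ -2.8000)
o(x) = -⅗ - 14/(5*x*(-7/6 + 1/x)) (o(x) = -3/5 - 14*1/(x*(1/x + (-2 + (⅙)*5)))/5 = -3*⅕ - 14*1/(x*(1/x + (-2 + ⅚)))/5 = -⅗ - 14*1/(x*(1/x - 7/6))/5 = -⅗ - 14*1/(x*(-7/6 + 1/x))/5 = -⅗ - 14/(5*x*(-7/6 + 1/x)))
(16 - o(-11))² = (16 - 3*(34 - 7*(-11))/(5*(-6 + 7*(-11))))² = (16 - 3*(34 + 77)/(5*(-6 - 77)))² = (16 - 3*111/(5*(-83)))² = (16 - 3*(-1)*111/(5*83))² = (16 - 1*(-333/415))² = (16 + 333/415)² = (6973/415)² = 48622729/172225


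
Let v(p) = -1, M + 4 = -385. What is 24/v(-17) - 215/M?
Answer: -9121/389 ≈ -23.447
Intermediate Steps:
M = -389 (M = -4 - 385 = -389)
24/v(-17) - 215/M = 24/(-1) - 215/(-389) = 24*(-1) - 215*(-1/389) = -24 + 215/389 = -9121/389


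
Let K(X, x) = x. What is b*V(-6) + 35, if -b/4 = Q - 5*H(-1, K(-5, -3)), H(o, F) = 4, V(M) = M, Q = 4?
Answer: -349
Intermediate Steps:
b = 64 (b = -4*(4 - 5*4) = -4*(4 - 20) = -4*(-16) = 64)
b*V(-6) + 35 = 64*(-6) + 35 = -384 + 35 = -349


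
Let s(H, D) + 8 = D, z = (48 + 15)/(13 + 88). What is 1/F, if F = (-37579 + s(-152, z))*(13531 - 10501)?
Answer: -1/113886720 ≈ -8.7807e-9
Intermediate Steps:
z = 63/101 ≈ 0.62376
s(H, D) = -8 + D
F = -113886720 (F = (-37579 + (-8 + 63/101))*(13531 - 10501) = (-37579 - 745/101)*3030 = -3796224/101*3030 = -113886720)
1/F = 1/(-113886720) = -1/113886720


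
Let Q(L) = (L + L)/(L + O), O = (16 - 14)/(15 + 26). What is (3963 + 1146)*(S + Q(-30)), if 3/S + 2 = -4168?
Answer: 4365860187/426730 ≈ 10231.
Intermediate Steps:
O = 2/41 ≈ 0.048781
S = -1/1390 (S = 3/(-2 - 4168) = 3/(-4170) = 3*(-1/4170) = -1/1390 ≈ -0.00071942)
Q(L) = 2*L/(2/41 + L) (Q(L) = (L + L)/(L + 2/41) = (2*L)/(2/41 + L) = 2*L/(2/41 + L))
(3963 + 1146)*(S + Q(-30)) = (3963 + 1146)*(-1/1390 + 82*(-30)/(2 + 41*(-30))) = 5109*(-1/1390 + 82*(-30)/(2 - 1230)) = 5109*(-1/1390 + 82*(-30)/(-1228)) = 5109*(-1/1390 + 82*(-30)*(-1/1228)) = 5109*(-1/1390 + 615/307) = 5109*(854543/426730) = 4365860187/426730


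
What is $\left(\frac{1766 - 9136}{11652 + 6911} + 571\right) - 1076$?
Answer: $- \frac{9381685}{18563} \approx -505.4$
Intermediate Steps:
$\left(\frac{1766 - 9136}{11652 + 6911} + 571\right) - 1076 = \left(- \frac{7370}{18563} + 571\right) - 1076 = \frac{10592103}{18563} - 1076 = - \frac{9381685}{18563}$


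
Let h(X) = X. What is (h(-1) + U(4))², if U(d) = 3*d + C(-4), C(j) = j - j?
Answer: 121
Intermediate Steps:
C(j) = 0
U(d) = 3*d (U(d) = 3*d + 0 = 3*d)
(h(-1) + U(4))² = (-1 + 3*4)² = (-1 + 12)² = 11² = 121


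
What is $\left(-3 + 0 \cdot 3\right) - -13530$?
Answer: $13527$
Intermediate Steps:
$\left(-3 + 0 \cdot 3\right) - -13530 = \left(-3 + 0\right) + 13530 = -3 + 13530 = 13527$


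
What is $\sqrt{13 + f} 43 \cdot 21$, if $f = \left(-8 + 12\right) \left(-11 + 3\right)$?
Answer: $903 i \sqrt{19} \approx 3936.1 i$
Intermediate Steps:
$f = -32$ ($f = 4 \left(-8\right) = -32$)
$\sqrt{13 + f} 43 \cdot 21 = \sqrt{13 - 32} \cdot 43 \cdot 21 = \sqrt{-19} \cdot 43 \cdot 21 = i \sqrt{19} \cdot 43 \cdot 21 = 43 i \sqrt{19} \cdot 21 = 903 i \sqrt{19}$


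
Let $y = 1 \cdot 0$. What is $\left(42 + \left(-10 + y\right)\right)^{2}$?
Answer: $1024$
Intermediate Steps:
$y = 0$
$\left(42 + \left(-10 + y\right)\right)^{2} = \left(42 + \left(-10 + 0\right)\right)^{2} = \left(42 - 10\right)^{2} = 32^{2} = 1024$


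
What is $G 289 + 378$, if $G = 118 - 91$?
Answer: $8181$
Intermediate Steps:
$G = 27$ ($G = 118 - 91 = 27$)
$G 289 + 378 = 27 \cdot 289 + 378 = 7803 + 378 = 8181$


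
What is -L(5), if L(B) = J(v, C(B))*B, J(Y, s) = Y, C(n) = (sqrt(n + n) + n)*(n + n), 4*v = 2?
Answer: -5/2 ≈ -2.5000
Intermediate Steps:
v = 1/2 (v = (1/4)*2 = 1/2 ≈ 0.50000)
C(n) = 2*n*(n + sqrt(2)*sqrt(n)) (C(n) = (sqrt(2*n) + n)*(2*n) = (sqrt(2)*sqrt(n) + n)*(2*n) = (n + sqrt(2)*sqrt(n))*(2*n) = 2*n*(n + sqrt(2)*sqrt(n)))
L(B) = B/2
-L(5) = -5/2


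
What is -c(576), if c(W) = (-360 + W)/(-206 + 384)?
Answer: -108/89 ≈ -1.2135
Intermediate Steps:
c(W) = -180/89 + W/178 (c(W) = (-360 + W)/178 = (-360 + W)*(1/178) = -180/89 + W/178)
-c(576) = -(-180/89 + (1/178)*576) = -(-180/89 + 288/89) = -1*108/89 = -108/89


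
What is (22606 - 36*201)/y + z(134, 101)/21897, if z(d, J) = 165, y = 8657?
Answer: 112661765/63187443 ≈ 1.7830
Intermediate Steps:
(22606 - 36*201)/y + z(134, 101)/21897 = (22606 - 36*201)/8657 + 165/21897 = (22606 - 1*7236)*(1/8657) + 165*(1/21897) = (22606 - 7236)*(1/8657) + 55/7299 = 15370*(1/8657) + 55/7299 = 15370/8657 + 55/7299 = 112661765/63187443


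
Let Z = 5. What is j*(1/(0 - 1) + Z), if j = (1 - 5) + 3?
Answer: -4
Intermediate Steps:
j = -1 (j = -4 + 3 = -1)
j*(1/(0 - 1) + Z) = -(1/(0 - 1) + 5) = -(1/(-1) + 5) = -(-1 + 5) = -1*4 = -4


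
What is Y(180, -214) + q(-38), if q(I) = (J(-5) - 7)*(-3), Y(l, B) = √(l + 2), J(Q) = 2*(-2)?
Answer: 33 + √182 ≈ 46.491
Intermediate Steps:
J(Q) = -4
Y(l, B) = √(2 + l)
q(I) = 33 (q(I) = (-4 - 7)*(-3) = -11*(-3) = 33)
Y(180, -214) + q(-38) = √(2 + 180) + 33 = √182 + 33 = 33 + √182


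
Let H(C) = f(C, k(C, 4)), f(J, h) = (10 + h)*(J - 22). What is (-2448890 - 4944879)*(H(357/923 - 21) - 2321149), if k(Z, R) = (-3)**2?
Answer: 15846087900220115/923 ≈ 1.7168e+13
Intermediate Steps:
k(Z, R) = 9
f(J, h) = (-22 + J)*(10 + h) (f(J, h) = (10 + h)*(-22 + J) = (-22 + J)*(10 + h))
H(C) = -418 + 19*C (H(C) = -220 - 22*9 + 10*C + C*9 = -220 - 198 + 10*C + 9*C = -418 + 19*C)
(-2448890 - 4944879)*(H(357/923 - 21) - 2321149) = (-2448890 - 4944879)*((-418 + 19*(357/923 - 21)) - 2321149) = -7393769*((-418 + 19*(357*(1/923) - 21)) - 2321149) = -7393769*((-418 + 19*(357/923 - 21)) - 2321149) = -7393769*((-418 + 19*(-19026/923)) - 2321149) = -7393769*((-418 - 361494/923) - 2321149) = -7393769*(-747308/923 - 2321149) = -7393769*(-2143167835/923) = 15846087900220115/923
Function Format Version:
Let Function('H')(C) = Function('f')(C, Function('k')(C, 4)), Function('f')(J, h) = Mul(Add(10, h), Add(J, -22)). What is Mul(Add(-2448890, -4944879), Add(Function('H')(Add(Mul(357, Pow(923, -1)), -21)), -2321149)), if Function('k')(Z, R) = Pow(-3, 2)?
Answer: Rational(15846087900220115, 923) ≈ 1.7168e+13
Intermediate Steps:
Function('k')(Z, R) = 9
Function('f')(J, h) = Mul(Add(-22, J), Add(10, h)) (Function('f')(J, h) = Mul(Add(10, h), Add(-22, J)) = Mul(Add(-22, J), Add(10, h)))
Function('H')(C) = Add(-418, Mul(19, C)) (Function('H')(C) = Add(-220, Mul(-22, 9), Mul(10, C), Mul(C, 9)) = Add(-220, -198, Mul(10, C), Mul(9, C)) = Add(-418, Mul(19, C)))
Mul(Add(-2448890, -4944879), Add(Function('H')(Add(Mul(357, Pow(923, -1)), -21)), -2321149)) = Mul(Add(-2448890, -4944879), Add(Add(-418, Mul(19, Add(Mul(357, Pow(923, -1)), -21))), -2321149)) = Mul(-7393769, Add(Add(-418, Mul(19, Add(Mul(357, Rational(1, 923)), -21))), -2321149)) = Mul(-7393769, Add(Add(-418, Mul(19, Add(Rational(357, 923), -21))), -2321149)) = Mul(-7393769, Add(Add(-418, Mul(19, Rational(-19026, 923))), -2321149)) = Mul(-7393769, Add(Add(-418, Rational(-361494, 923)), -2321149)) = Mul(-7393769, Add(Rational(-747308, 923), -2321149)) = Mul(-7393769, Rational(-2143167835, 923)) = Rational(15846087900220115, 923)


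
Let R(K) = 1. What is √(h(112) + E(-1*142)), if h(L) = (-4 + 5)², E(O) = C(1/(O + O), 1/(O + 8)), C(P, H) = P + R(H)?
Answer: 9*√497/142 ≈ 1.4130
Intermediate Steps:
C(P, H) = 1 + P (C(P, H) = P + 1 = 1 + P)
E(O) = 1 + 1/(2*O) (E(O) = 1 + 1/(O + O) = 1 + 1/(2*O))
h(L) = 1 (h(L) = 1² = 1)
√(h(112) + E(-1*142)) = √(1 + (½ - 1*142)/((-1*142))) = √(1 + (½ - 142)/(-142)) = √(1 - 1/142*(-283/2)) = √(1 + 283/284) = √(567/284) = 9*√497/142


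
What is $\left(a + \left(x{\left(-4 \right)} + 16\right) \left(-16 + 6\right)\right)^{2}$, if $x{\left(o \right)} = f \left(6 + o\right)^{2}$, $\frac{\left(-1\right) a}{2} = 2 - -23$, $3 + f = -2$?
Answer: $100$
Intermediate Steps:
$f = -5$ ($f = -3 - 2 = -5$)
$a = -50$ ($a = - 2 \left(2 - -23\right) = - 2 \left(2 + 23\right) = \left(-2\right) 25 = -50$)
$x{\left(o \right)} = - 5 \left(6 + o\right)^{2}$
$\left(a + \left(x{\left(-4 \right)} + 16\right) \left(-16 + 6\right)\right)^{2} = \left(-50 + \left(- 5 \left(6 - 4\right)^{2} + 16\right) \left(-16 + 6\right)\right)^{2} = \left(-50 + \left(- 5 \cdot 2^{2} + 16\right) \left(-10\right)\right)^{2} = \left(-50 + \left(\left(-5\right) 4 + 16\right) \left(-10\right)\right)^{2} = \left(-50 + \left(-20 + 16\right) \left(-10\right)\right)^{2} = \left(-50 - -40\right)^{2} = \left(-50 + 40\right)^{2} = \left(-10\right)^{2} = 100$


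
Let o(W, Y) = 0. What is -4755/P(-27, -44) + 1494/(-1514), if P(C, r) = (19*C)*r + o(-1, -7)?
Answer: -6820273/5695668 ≈ -1.1974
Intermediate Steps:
P(C, r) = 19*C*r (P(C, r) = (19*C)*r + 0 = 19*C*r + 0 = 19*C*r)
-4755/P(-27, -44) + 1494/(-1514) = -4755/(19*(-27)*(-44)) + 1494/(-1514) = -4755/22572 + 1494*(-1/1514) = -4755*1/22572 - 747/757 = -1585/7524 - 747/757 = -6820273/5695668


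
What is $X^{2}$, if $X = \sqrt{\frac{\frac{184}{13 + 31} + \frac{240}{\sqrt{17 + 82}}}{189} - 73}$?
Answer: $- \frac{151721}{2079} + \frac{80 \sqrt{11}}{2079} \approx -72.85$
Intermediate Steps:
$X = \sqrt{- \frac{151721}{2079} + \frac{80 \sqrt{11}}{2079}}$ ($X = \sqrt{\left(\frac{184}{44} + \frac{240}{\sqrt{99}}\right) \frac{1}{189} + \left(-144 + 71\right)} = \sqrt{\left(184 \cdot \frac{1}{44} + \frac{240}{3 \sqrt{11}}\right) \frac{1}{189} - 73} = \sqrt{\left(\frac{46}{11} + 240 \frac{\sqrt{11}}{33}\right) \frac{1}{189} - 73} = \sqrt{\left(\frac{46}{11} + \frac{80 \sqrt{11}}{11}\right) \frac{1}{189} - 73} = \sqrt{\left(\frac{46}{2079} + \frac{80 \sqrt{11}}{2079}\right) - 73} = \sqrt{- \frac{151721}{2079} + \frac{80 \sqrt{11}}{2079}} \approx 8.5352 i$)
$X^{2} = \left(\frac{\sqrt[4]{11} \sqrt{18480 - 3186141 \sqrt{11}}}{693}\right)^{2} = \frac{\sqrt{11} \left(18480 - 3186141 \sqrt{11}\right)}{480249}$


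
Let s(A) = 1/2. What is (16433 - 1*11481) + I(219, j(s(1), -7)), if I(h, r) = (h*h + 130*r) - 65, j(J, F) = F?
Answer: 51938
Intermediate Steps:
s(A) = 1/2
I(h, r) = -65 + h**2 + 130*r (I(h, r) = (h**2 + 130*r) - 65 = -65 + h**2 + 130*r)
(16433 - 1*11481) + I(219, j(s(1), -7)) = (16433 - 1*11481) + (-65 + 219**2 + 130*(-7)) = (16433 - 11481) + (-65 + 47961 - 910) = 4952 + 46986 = 51938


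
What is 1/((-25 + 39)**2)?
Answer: 1/196 ≈ 0.0051020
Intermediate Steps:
1/((-25 + 39)**2) = 1/(14**2) = 1/196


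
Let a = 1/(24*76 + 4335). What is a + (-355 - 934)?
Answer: -7938950/6159 ≈ -1289.0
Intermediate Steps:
a = 1/6159 (a = 1/(1824 + 4335) = 1/6159 ≈ 0.00016236)
a + (-355 - 934) = 1/6159 + (-355 - 934) = 1/6159 - 1289 = -7938950/6159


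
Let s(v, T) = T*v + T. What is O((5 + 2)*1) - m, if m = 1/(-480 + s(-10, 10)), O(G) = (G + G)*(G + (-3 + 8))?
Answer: 95761/570 ≈ 168.00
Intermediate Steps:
s(v, T) = T + T*v
O(G) = 2*G*(5 + G) (O(G) = (2*G)*(G + 5) = (2*G)*(5 + G) = 2*G*(5 + G))
m = -1/570 (m = 1/(-480 + 10*(1 - 10)) = 1/(-480 + 10*(-9)) = 1/(-480 - 90) = 1/(-570) = -1/570 ≈ -0.0017544)
O((5 + 2)*1) - m = 2*((5 + 2)*1)*(5 + (5 + 2)*1) - 1*(-1/570) = 2*(7*1)*(5 + 7*1) + 1/570 = 2*7*(5 + 7) + 1/570 = 2*7*12 + 1/570 = 168 + 1/570 = 95761/570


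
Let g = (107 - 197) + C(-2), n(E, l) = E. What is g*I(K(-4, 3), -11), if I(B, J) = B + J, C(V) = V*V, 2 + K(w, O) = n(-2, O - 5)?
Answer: 1290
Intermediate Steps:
K(w, O) = -4 (K(w, O) = -2 - 2 = -4)
C(V) = V²
g = -86 (g = (107 - 197) + (-2)² = -90 + 4 = -86)
g*I(K(-4, 3), -11) = -86*(-4 - 11) = -86*(-15) = 1290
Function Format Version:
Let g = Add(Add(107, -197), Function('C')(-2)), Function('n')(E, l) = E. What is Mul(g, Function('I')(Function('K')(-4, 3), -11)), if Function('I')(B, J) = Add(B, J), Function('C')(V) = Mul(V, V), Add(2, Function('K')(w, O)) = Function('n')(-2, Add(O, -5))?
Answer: 1290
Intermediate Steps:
Function('K')(w, O) = -4 (Function('K')(w, O) = Add(-2, -2) = -4)
Function('C')(V) = Pow(V, 2)
g = -86 (g = Add(Add(107, -197), Pow(-2, 2)) = Add(-90, 4) = -86)
Mul(g, Function('I')(Function('K')(-4, 3), -11)) = Mul(-86, Add(-4, -11)) = Mul(-86, -15) = 1290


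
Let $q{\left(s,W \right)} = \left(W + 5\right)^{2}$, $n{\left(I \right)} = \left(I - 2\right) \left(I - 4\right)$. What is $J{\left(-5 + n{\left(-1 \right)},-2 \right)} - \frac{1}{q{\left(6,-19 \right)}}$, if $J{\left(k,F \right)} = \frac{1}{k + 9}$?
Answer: $\frac{177}{3724} \approx 0.04753$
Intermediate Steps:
$n{\left(I \right)} = \left(-4 + I\right) \left(-2 + I\right)$ ($n{\left(I \right)} = \left(-2 + I\right) \left(-4 + I\right) = \left(-4 + I\right) \left(-2 + I\right)$)
$q{\left(s,W \right)} = \left(5 + W\right)^{2}$
$J{\left(k,F \right)} = \frac{1}{9 + k}$
$J{\left(-5 + n{\left(-1 \right)},-2 \right)} - \frac{1}{q{\left(6,-19 \right)}} = \frac{1}{9 + \left(-5 + \left(8 + \left(-1\right)^{2} - -6\right)\right)} - \frac{1}{\left(5 - 19\right)^{2}} = \frac{1}{9 + \left(-5 + \left(8 + 1 + 6\right)\right)} - \frac{1}{\left(-14\right)^{2}} = \frac{1}{9 + \left(-5 + 15\right)} - \frac{1}{196} = \frac{1}{9 + 10} - \frac{1}{196} = \frac{1}{19} - \frac{1}{196} = \frac{177}{3724}$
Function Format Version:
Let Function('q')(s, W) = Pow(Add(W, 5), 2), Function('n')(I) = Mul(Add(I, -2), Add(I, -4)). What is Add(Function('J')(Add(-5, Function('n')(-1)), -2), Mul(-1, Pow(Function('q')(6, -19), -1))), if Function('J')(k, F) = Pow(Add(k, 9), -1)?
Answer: Rational(177, 3724) ≈ 0.047530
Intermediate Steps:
Function('n')(I) = Mul(Add(-4, I), Add(-2, I)) (Function('n')(I) = Mul(Add(-2, I), Add(-4, I)) = Mul(Add(-4, I), Add(-2, I)))
Function('q')(s, W) = Pow(Add(5, W), 2)
Function('J')(k, F) = Pow(Add(9, k), -1)
Add(Function('J')(Add(-5, Function('n')(-1)), -2), Mul(-1, Pow(Function('q')(6, -19), -1))) = Add(Pow(Add(9, Add(-5, Add(8, Pow(-1, 2), Mul(-6, -1)))), -1), Mul(-1, Pow(Pow(Add(5, -19), 2), -1))) = Add(Pow(Add(9, Add(-5, Add(8, 1, 6))), -1), Mul(-1, Pow(Pow(-14, 2), -1))) = Add(Pow(Add(9, Add(-5, 15)), -1), Mul(-1, Pow(196, -1))) = Add(Pow(Add(9, 10), -1), Mul(-1, Rational(1, 196))) = Add(Pow(19, -1), Rational(-1, 196)) = Add(Rational(1, 19), Rational(-1, 196)) = Rational(177, 3724)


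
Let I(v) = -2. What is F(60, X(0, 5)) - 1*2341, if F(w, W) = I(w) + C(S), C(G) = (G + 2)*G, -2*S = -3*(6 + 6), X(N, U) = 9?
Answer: -1983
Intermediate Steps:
S = 18 (S = -(-3)*(6 + 6)/2 = -(-3)*12/2 = -½*(-36) = 18)
C(G) = G*(2 + G) (C(G) = (2 + G)*G = G*(2 + G))
F(w, W) = 358 (F(w, W) = -2 + 18*(2 + 18) = -2 + 18*20 = -2 + 360 = 358)
F(60, X(0, 5)) - 1*2341 = 358 - 1*2341 = 358 - 2341 = -1983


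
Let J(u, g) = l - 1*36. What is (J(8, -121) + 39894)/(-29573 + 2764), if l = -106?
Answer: -39752/26809 ≈ -1.4828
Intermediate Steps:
J(u, g) = -142 (J(u, g) = -106 - 1*36 = -106 - 36 = -142)
(J(8, -121) + 39894)/(-29573 + 2764) = (-142 + 39894)/(-29573 + 2764) = 39752/(-26809) = 39752*(-1/26809) = -39752/26809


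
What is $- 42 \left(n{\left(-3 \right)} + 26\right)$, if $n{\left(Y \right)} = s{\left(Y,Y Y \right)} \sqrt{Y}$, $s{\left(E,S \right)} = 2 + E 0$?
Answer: $-1092 - 84 i \sqrt{3} \approx -1092.0 - 145.49 i$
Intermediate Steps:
$s{\left(E,S \right)} = 2$ ($s{\left(E,S \right)} = 2 + 0 = 2$)
$n{\left(Y \right)} = 2 \sqrt{Y}$
$- 42 \left(n{\left(-3 \right)} + 26\right) = - 42 \left(2 \sqrt{-3} + 26\right) = - 42 \left(2 i \sqrt{3} + 26\right) = - 42 \left(26 + 2 i \sqrt{3}\right) = -1092 - 84 i \sqrt{3}$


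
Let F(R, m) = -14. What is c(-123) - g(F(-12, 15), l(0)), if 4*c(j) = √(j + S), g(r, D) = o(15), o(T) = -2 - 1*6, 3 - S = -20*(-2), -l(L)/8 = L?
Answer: 8 + I*√10 ≈ 8.0 + 3.1623*I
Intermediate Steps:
l(L) = -8*L
S = -37 (S = 3 - (-20)*(-2) = 3 - 1*40 = 3 - 40 = -37)
o(T) = -8 (o(T) = -2 - 6 = -8)
g(r, D) = -8
c(j) = √(-37 + j)/4 (c(j) = √(j - 37)/4 = √(-37 + j)/4)
c(-123) - g(F(-12, 15), l(0)) = √(-37 - 123)/4 - 1*(-8) = √(-160)/4 + 8 = (4*I*√10)/4 + 8 = I*√10 + 8 = 8 + I*√10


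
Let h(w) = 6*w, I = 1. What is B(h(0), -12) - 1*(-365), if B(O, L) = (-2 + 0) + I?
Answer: 364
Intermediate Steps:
B(O, L) = -1 (B(O, L) = (-2 + 0) + 1 = -2 + 1 = -1)
B(h(0), -12) - 1*(-365) = -1 - 1*(-365) = -1 + 365 = 364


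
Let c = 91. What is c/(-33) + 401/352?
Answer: -1709/1056 ≈ -1.6184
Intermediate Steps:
c/(-33) + 401/352 = 91/(-33) + 401/352 = 91*(-1/33) + 401*(1/352) = -91/33 + 401/352 = -1709/1056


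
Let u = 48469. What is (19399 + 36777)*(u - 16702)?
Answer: 1784542992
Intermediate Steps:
(19399 + 36777)*(u - 16702) = (19399 + 36777)*(48469 - 16702) = 56176*31767 = 1784542992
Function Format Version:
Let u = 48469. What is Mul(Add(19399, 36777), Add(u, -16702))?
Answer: 1784542992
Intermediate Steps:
Mul(Add(19399, 36777), Add(u, -16702)) = Mul(Add(19399, 36777), Add(48469, -16702)) = Mul(56176, 31767) = 1784542992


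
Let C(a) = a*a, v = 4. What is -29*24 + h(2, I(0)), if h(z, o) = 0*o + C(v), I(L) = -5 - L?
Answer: -680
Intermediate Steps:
C(a) = a²
h(z, o) = 16 (h(z, o) = 0*o + 4² = 0 + 16 = 16)
-29*24 + h(2, I(0)) = -29*24 + 16 = -696 + 16 = -680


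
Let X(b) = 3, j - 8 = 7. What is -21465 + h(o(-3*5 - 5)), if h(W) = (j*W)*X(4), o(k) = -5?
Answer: -21690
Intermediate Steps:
j = 15 (j = 8 + 7 = 15)
h(W) = 45*W (h(W) = (15*W)*3 = 45*W)
-21465 + h(o(-3*5 - 5)) = -21465 + 45*(-5) = -21465 - 225 = -21690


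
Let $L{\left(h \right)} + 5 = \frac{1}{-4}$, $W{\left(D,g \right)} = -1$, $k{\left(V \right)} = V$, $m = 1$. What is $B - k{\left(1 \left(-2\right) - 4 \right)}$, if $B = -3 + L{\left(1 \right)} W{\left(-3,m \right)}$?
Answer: $\frac{33}{4} \approx 8.25$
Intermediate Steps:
$L{\left(h \right)} = - \frac{21}{4}$ ($L{\left(h \right)} = -5 + \frac{1}{-4} = -5 - \frac{1}{4} = - \frac{21}{4}$)
$B = \frac{9}{4}$ ($B = -3 - - \frac{21}{4} = -3 + \frac{21}{4} = \frac{9}{4} \approx 2.25$)
$B - k{\left(1 \left(-2\right) - 4 \right)} = \frac{9}{4} - \left(1 \left(-2\right) - 4\right) = \frac{9}{4} - \left(-2 - 4\right) = \frac{9}{4} - -6 = \frac{9}{4} + 6 = \frac{33}{4}$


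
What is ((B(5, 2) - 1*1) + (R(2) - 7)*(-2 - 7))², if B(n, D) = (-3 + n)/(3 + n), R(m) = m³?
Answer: 1521/16 ≈ 95.063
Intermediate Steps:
B(n, D) = (-3 + n)/(3 + n)
((B(5, 2) - 1*1) + (R(2) - 7)*(-2 - 7))² = (((-3 + 5)/(3 + 5) - 1*1) + (2³ - 7)*(-2 - 7))² = ((2/8 - 1) + (8 - 7)*(-9))² = (((⅛)*2 - 1) + 1*(-9))² = ((¼ - 1) - 9)² = (-¾ - 9)² = (-39/4)² = 1521/16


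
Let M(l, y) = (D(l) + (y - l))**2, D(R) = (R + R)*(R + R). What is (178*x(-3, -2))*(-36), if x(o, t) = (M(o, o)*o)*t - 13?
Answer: -49745304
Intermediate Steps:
D(R) = 4*R**2 (D(R) = (2*R)*(2*R) = 4*R**2)
M(l, y) = (y - l + 4*l**2)**2 (M(l, y) = (4*l**2 + (y - l))**2 = (y - l + 4*l**2)**2)
x(o, t) = -13 + 16*t*o**5 (x(o, t) = ((o - o + 4*o**2)**2*o)*t - 13 = ((4*o**2)**2*o)*t - 13 = ((16*o**4)*o)*t - 13 = (16*o**5)*t - 13 = 16*t*o**5 - 13 = -13 + 16*t*o**5)
(178*x(-3, -2))*(-36) = (178*(-13 + 16*(-2)*(-3)**5))*(-36) = (178*(-13 + 16*(-2)*(-243)))*(-36) = (178*(-13 + 7776))*(-36) = (178*7763)*(-36) = 1381814*(-36) = -49745304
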